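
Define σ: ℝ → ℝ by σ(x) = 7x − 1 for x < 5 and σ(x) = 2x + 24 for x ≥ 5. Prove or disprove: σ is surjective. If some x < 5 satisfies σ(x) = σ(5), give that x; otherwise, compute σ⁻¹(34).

Both pieces are strictly increasing (slopes 7 and 2), so each is injective on its own interval.
The left piece maps (−∞, 5) onto (−∞, 34); the right piece maps [5, ∞) onto [34, ∞).
These images together cover ℝ, so σ is surjective.
Because the two images are disjoint, no x < 5 has σ(x) = σ(5), so we compute σ⁻¹(34): 34 lies in [34, ∞), so solve 2x + 24 = 34: x = (34 − 24)/2 = 5.

5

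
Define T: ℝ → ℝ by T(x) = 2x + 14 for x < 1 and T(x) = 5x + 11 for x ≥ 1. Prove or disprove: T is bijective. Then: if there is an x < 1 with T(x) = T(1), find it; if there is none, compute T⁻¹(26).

3

Both pieces are strictly increasing (slopes 2 and 5), so each is injective on its own interval.
The left piece maps (−∞, 1) onto (−∞, 16); the right piece maps [1, ∞) onto [16, ∞).
Since 16 = 16, the images partition ℝ: T is injective and surjective, hence bijective.
Because the two images are disjoint, no x < 1 has T(x) = T(1), so we compute T⁻¹(26): 26 lies in [16, ∞), so solve 5x + 11 = 26: x = (26 − 11)/5 = 3.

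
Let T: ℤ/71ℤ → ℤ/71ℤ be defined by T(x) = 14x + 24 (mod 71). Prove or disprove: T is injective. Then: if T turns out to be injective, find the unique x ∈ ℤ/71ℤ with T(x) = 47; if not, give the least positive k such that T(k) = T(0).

27

By definition, T is injective if T(a) = T(b) implies a = b.
Suppose T(a) = T(b) in ℤ/71ℤ. Then 14a + 24 ≡ 14b + 24 (mod 71), hence 14(a − b) ≡ 0 (mod 71).
Since gcd(14, 71) = 1, 14 is invertible modulo 71, hence a − b ≡ 0 (mod 71), i.e. a = b.
Thus T is injective.
We now compute 14⁻¹ mod 71 explicitly. Euclid's algorithm: 71 = 5·14 + 1; back-substituting gives 1 = 66·14 − 13·71, so 14⁻¹ ≡ 66 (mod 71).
Since T is injective, we find T⁻¹(47): we need 14x ≡ 47 − 24 ≡ 23 (mod 71). Using 14⁻¹ = 66: x ≡ 66·23 = 1518 = 21·71 + 27, so x = 27.
Check: T(27) = 14·27 + 24 = 402 = 5·71 + 47 ≡ 47 (mod 71).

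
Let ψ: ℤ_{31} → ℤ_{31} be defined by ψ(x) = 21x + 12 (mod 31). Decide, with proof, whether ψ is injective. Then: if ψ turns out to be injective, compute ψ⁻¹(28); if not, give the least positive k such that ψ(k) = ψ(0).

Recall: ψ is injective when ψ(a) = ψ(b) forces a = b.
If ψ(a) = ψ(b), then 21a ≡ 21b (mod 31). Because gcd(21, 31) = 1, we may cancel 21 to get a ≡ b (mod 31).
Therefore ψ is injective.
We now compute 21⁻¹ mod 31 explicitly. Euclid's algorithm: 31 = 1·21 + 10, 21 = 2·10 + 1; back-substituting gives 1 = 3·21 − 2·31, so 21⁻¹ ≡ 3 (mod 31).
Since ψ is injective, we find ψ⁻¹(28): we need 21x ≡ 28 − 12 ≡ 16 (mod 31). Using 21⁻¹ = 3: x ≡ 3·16 = 48 = 1·31 + 17, so x = 17.
Check: ψ(17) = 21·17 + 12 = 369 = 11·31 + 28 ≡ 28 (mod 31).

17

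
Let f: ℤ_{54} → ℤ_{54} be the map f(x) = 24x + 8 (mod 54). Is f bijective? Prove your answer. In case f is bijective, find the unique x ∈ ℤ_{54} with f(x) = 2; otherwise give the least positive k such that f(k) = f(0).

We have gcd(24, 54) = 6 > 1. Taking x_1 = 0 and x_2 = 9: f(0) = 8 and f(9) = 24·9 + 8 = 224 ≡ 8 (mod 54).
So f(0) = f(9) while 0 ≠ 9, so f is not injective, hence not bijective.
Since f is not bijective, we find the least positive k with f(k) = f(0): this means 24k ≡ 0 (mod 54), i.e. 54 ∣ 24k. Since gcd(24, 54) = 6, dividing through by 6 this holds exactly when 9 ∣ 4k, and as gcd(4, 9) = 1, exactly when 9 ∣ k.
The smallest positive such k is 9.

9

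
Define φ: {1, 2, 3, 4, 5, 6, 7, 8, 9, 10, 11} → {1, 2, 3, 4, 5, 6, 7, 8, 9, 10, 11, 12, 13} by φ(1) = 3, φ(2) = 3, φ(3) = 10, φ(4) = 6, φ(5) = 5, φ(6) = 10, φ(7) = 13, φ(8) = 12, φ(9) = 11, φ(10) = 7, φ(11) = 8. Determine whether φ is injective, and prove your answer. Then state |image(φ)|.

9

φ(1) = 3 = φ(2) with 1 ≠ 2, so φ is not injective.
The image of φ is {3, 5, 6, 7, 8, 10, 11, 12, 13}, which has 9 elements.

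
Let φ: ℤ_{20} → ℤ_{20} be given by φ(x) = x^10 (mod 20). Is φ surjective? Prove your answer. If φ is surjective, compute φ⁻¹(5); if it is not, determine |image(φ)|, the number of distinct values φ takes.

6

φ(4): Repeated squaring mod 20: 4^1 ≡ 4, 4^2 ≡ 4² = 16, 4^4 ≡ 16² = 256 ≡ 16, 4^8 ≡ 16² = 256 ≡ 16. Since 10 = 8 + 2, 4^10 ≡ 16·16: 16·16 = 256 ≡ 16. So 4^10 ≡ 16 (mod 20).
φ(6): Repeated squaring mod 20: 6^1 ≡ 6, 6^2 ≡ 6² = 36 ≡ 16, 6^4 ≡ 16² = 256 ≡ 16, 6^8 ≡ 16² = 256 ≡ 16. Since 10 = 8 + 2, 6^10 ≡ 16·16: 16·16 = 256 ≡ 16. So 6^10 ≡ 16 (mod 20).
So φ(4) = φ(6) = 16 while 4 ≠ 6, hence φ is not injective.
A non-injective map from the 20-element set ℤ_{20} to itself takes at most 19 distinct values, so it cannot be surjective. So φ is not surjective.
Since φ is not surjective, we determine |image(φ)|. Computing x^10 mod 20 for each x (by repeated squaring, reducing mod 20 at every step), the values φ(0), φ(1), …, φ(19) are: 0, 1, 4, 9, 16, 5, 16, 9, 4, 1, 0, 1, 4, 9, 16, 5, 16, 9, 4, 1.
The distinct values are {0, 1, 4, 5, 9, 16}; there are 6 of them.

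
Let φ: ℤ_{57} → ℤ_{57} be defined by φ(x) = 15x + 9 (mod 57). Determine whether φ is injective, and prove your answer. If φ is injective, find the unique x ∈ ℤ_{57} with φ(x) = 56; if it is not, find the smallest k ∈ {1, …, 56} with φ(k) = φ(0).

19

By definition, φ is injective when φ(u) = φ(v) forces u = v.
We have gcd(15, 57) = 3 > 1. Taking u = 0 and v = 19: φ(0) = 9 and φ(19) = 15·19 + 9 = 294 ≡ 9 (mod 57).
So φ(0) = φ(19) while 0 ≠ 19, so φ is not injective.
Since φ is not injective, we find the least positive k with φ(k) = φ(0): this means 15k ≡ 0 (mod 57), i.e. 57 ∣ 15k. Since gcd(15, 57) = 3, dividing through by 3 this holds exactly when 19 ∣ 5k, and as gcd(5, 19) = 1, exactly when 19 ∣ k.
The smallest positive such k is 19.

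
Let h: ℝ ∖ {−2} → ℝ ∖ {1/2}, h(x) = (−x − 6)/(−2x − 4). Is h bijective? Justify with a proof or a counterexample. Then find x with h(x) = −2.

Suppose h(u) = h(v). Cross-multiplying: (−u − 6)(−2v − 4) = (−v − 6)(−2u − 4).
Expanding both sides and cancelling the symmetric terms leaves −8·(u − v) = 0. Since −8 ≠ 0, u = v. Thus h is injective.
For any y ≠ 1/2, solving y(−2x − 4) = −x − 6 for x gives a well-defined x ≠ −2. So h is surjective.
Thus h is bijective.
Solving h(x) = −2: cross-multiplying gives −x − 6 = −2(−2x − 4), which rearranges to −5x = 14, so x = −14/5.

-14/5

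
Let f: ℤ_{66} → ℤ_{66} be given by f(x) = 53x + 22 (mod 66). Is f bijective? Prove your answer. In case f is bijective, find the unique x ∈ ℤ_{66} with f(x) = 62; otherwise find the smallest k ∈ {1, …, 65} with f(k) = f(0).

Recall: f is injective when f(s) = f(t) forces s = t.
Suppose f(s) = f(t) in ℤ_{66}. Then 53s + 22 ≡ 53t + 22 (mod 66), therefore 53(s − t) ≡ 0 (mod 66).
Since gcd(53, 66) = 1, 53 is invertible modulo 66, hence s − t ≡ 0 (mod 66), i.e. s = t.
We now compute 53⁻¹ mod 66 explicitly. Euclid's algorithm: 66 = 1·53 + 13, 53 = 4·13 + 1; back-substituting gives 1 = 5·53 − 4·66, so 53⁻¹ ≡ 5 (mod 66).
Then y ↦ 5(y − 22) is a two-sided inverse to f, so every y ∈ ℤ_{66} has a preimage.
So f is bijective.
Since f is bijective, we find f⁻¹(62): we need 53x ≡ 62 − 22 ≡ 40 (mod 66). Using 53⁻¹ = 5: x ≡ 5·40 = 200 = 3·66 + 2, so x = 2.
Check: f(2) = 53·2 + 22 = 128 = 1·66 + 62 ≡ 62 (mod 66).

2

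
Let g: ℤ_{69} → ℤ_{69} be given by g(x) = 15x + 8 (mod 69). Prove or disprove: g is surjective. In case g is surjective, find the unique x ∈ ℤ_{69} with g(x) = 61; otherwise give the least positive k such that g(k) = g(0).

Since gcd(15, 69) = 3, we have 15x ≡ 0 (mod 3) for all x, so g(x) ≡ 2 (mod 3).
But 0 ≢ 2 (mod 3), so 0 ∈ ℤ_{69} has no preimage. Thus g is not surjective.
Since g is not surjective, we find the least positive k with g(k) = g(0): this means 15k ≡ 0 (mod 69), i.e. 69 ∣ 15k. Since gcd(15, 69) = 3, dividing through by 3 this holds exactly when 23 ∣ 5k, and as gcd(5, 23) = 1, exactly when 23 ∣ k.
The smallest positive such k is 23.

23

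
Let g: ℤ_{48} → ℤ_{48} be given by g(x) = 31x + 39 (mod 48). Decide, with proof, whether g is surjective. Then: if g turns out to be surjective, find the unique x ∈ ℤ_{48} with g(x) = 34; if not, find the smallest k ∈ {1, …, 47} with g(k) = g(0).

37

By definition, g is surjective if every y in the codomain equals g(x) for some x in the domain.
Since gcd(31, 48) = 1, 31 is invertible modulo 48. Euclid's algorithm: 48 = 1·31 + 17, 31 = 1·17 + 14, 17 = 1·14 + 3, 14 = 4·3 + 2, 3 = 1·2 + 1; back-substituting gives 1 = 31·31 − 20·48, so 31⁻¹ ≡ 31 (mod 48).
For any y ∈ ℤ_{48}, x = 31(y − 39) mod 48 satisfies g(x) = 31·31(y − 39) + 39 ≡ y (since 31·31 ≡ 1 mod 48). So every y has a preimage.
Therefore g is surjective.
Since g is surjective, we compute g⁻¹(34): solve 31x + 39 ≡ 34 (mod 48), i.e. 31x ≡ 43 (mod 48).
Multiplying by 31⁻¹ = 31 gives x ≡ 31·43 = 1333 = 27·48 + 37 ≡ 37 (mod 48).
Check: g(37) = 31·37 + 39 = 1186 = 24·48 + 34 ≡ 34 (mod 48).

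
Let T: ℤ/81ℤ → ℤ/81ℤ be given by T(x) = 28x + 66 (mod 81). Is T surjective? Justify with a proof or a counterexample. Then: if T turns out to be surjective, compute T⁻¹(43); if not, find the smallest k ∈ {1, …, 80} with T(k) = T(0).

31

Since gcd(28, 81) = 1, 28 is invertible modulo 81. Euclid's algorithm: 81 = 2·28 + 25, 28 = 1·25 + 3, 25 = 8·3 + 1; back-substituting gives 1 = 55·28 − 19·81, so 28⁻¹ ≡ 55 (mod 81).
For any y ∈ ℤ/81ℤ, x = 55(y − 66) mod 81 satisfies T(x) = 28·55(y − 66) + 66 ≡ y (since 28·55 ≡ 1 mod 81). So every y has a preimage.
Hence T is surjective.
Since T is surjective, we compute T⁻¹(43): solve 28x + 66 ≡ 43 (mod 81), i.e. 28x ≡ 58 (mod 81).
Multiplying by 28⁻¹ = 55 gives x ≡ 55·58 = 3190 = 39·81 + 31 ≡ 31 (mod 81).
Check: T(31) = 28·31 + 66 = 934 = 11·81 + 43 ≡ 43 (mod 81).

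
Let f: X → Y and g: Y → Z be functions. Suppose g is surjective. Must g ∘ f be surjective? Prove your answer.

No. Take X = {1}, Y = Z = {1, 2, 3}, f(1) = 1, and g = identity (surjective).
Then (g ∘ f)(1) = 1, and 3 ∈ Z has no preimage under g ∘ f, so g ∘ f is not surjective.

not surjective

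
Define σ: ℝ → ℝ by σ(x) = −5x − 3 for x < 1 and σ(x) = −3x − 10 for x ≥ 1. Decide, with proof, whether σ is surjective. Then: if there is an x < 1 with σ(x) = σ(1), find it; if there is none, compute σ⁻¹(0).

Both pieces are strictly decreasing (slopes −5 and −3), so each is injective on its own interval.
The left piece maps (−∞, 1) onto (−8, ∞); the right piece maps [1, ∞) onto (−∞, −13].
The union (−8, ∞) ∪ (−∞, −13] omits the interval between −8 and −13; in particular −8 has no preimage. So σ is not surjective.
Because the two images are disjoint, no x < 1 has σ(x) = σ(1), so we compute σ⁻¹(0): 0 lies in (−8, ∞), so solve −5x − 3 = 0: x = (0 + 3)/(−5) = −3/5.

-3/5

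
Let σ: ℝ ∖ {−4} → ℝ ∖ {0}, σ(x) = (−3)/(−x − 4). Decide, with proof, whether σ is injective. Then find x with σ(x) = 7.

Suppose σ(s) = σ(t). Cross-multiplying: (−3)(−t − 4) = (−3)(−s − 4).
Expanding both sides and cancelling the symmetric terms leaves −3·(s − t) = 0. Since −3 ≠ 0, s = t. Hence σ is injective.
Solving σ(x) = 7: cross-multiplying gives −3 = 7(−x − 4), which rearranges to 7x = −25, so x = −25/7.

-25/7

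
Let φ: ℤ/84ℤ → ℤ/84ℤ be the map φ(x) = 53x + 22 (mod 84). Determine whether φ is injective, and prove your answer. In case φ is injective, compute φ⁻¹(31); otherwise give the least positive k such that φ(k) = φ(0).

81

If φ(a) = φ(b), then 53a ≡ 53b (mod 84). Because gcd(53, 84) = 1, we may cancel 53 to get a ≡ b (mod 84).
Therefore φ is injective.
We now compute 53⁻¹ mod 84 explicitly. Euclid's algorithm: 84 = 1·53 + 31, 53 = 1·31 + 22, 31 = 1·22 + 9, 22 = 2·9 + 4, 9 = 2·4 + 1; back-substituting gives 1 = 65·53 − 41·84, so 53⁻¹ ≡ 65 (mod 84).
Since φ is injective, we compute φ⁻¹(31): solve 53x + 22 ≡ 31 (mod 84), i.e. 53x ≡ 9 (mod 84).
Multiplying by 53⁻¹ = 65 gives x ≡ 65·9 = 585 = 6·84 + 81 ≡ 81 (mod 84).
Check: φ(81) = 53·81 + 22 = 4315 = 51·84 + 31 ≡ 31 (mod 84).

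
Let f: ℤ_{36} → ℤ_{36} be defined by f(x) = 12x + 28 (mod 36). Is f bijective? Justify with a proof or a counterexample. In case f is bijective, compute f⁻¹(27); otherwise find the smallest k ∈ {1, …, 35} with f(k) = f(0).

3

We have gcd(12, 36) = 12 > 1. Taking u = 0 and v = 3: f(0) = 28 and f(3) = 12·3 + 28 = 64 ≡ 28 (mod 36).
So f(0) = f(3) while 0 ≠ 3, hence f is not injective, hence not bijective.
Since f is not bijective, we find the least positive k with f(k) = f(0): this means 12k ≡ 0 (mod 36), i.e. 36 ∣ 12k. Since gcd(12, 36) = 12, dividing through by 12 this holds exactly when 3 ∣ k.
The smallest positive such k is 3.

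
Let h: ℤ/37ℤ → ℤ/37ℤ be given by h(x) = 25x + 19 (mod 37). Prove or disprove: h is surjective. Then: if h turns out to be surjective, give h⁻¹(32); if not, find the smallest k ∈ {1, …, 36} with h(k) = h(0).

Since gcd(25, 37) = 1, 25 is invertible modulo 37. Euclid's algorithm: 37 = 1·25 + 12, 25 = 2·12 + 1; back-substituting gives 1 = 3·25 − 2·37, so 25⁻¹ ≡ 3 (mod 37).
For any y ∈ ℤ/37ℤ, x = 3(y − 19) mod 37 satisfies h(x) = 25·3(y − 19) + 19 ≡ y (since 25·3 ≡ 1 mod 37). So every y has a preimage.
Hence h is surjective.
Since h is surjective, we compute h⁻¹(32): solve 25x + 19 ≡ 32 (mod 37), i.e. 25x ≡ 13 (mod 37).
Multiplying by 25⁻¹ = 3 gives x ≡ 3·13 = 39 = 1·37 + 2 ≡ 2 (mod 37).
Check: h(2) = 25·2 + 19 = 69 = 1·37 + 32 ≡ 32 (mod 37).

2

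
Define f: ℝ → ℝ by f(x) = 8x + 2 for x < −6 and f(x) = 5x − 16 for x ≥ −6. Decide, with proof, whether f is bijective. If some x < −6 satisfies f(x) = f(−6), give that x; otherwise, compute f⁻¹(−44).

-28/5

Both pieces are strictly increasing (slopes 8 and 5), so each is injective on its own interval.
The left piece maps (−∞, −6) onto (−∞, −46); the right piece maps [−6, ∞) onto [−46, ∞).
Since −46 = −46, the images partition ℝ: f is injective and surjective, hence bijective.
Because the two images are disjoint, no x < −6 has f(x) = f(−6), so we compute f⁻¹(−44): −44 lies in [−46, ∞), so solve 5x − 16 = −44: x = (−44 + 16)/5 = −28/5.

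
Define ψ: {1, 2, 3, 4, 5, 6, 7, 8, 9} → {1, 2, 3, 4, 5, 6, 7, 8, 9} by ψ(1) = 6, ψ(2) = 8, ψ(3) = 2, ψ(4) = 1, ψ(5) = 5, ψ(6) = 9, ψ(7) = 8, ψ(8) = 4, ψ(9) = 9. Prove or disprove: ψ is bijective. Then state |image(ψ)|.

7

ψ(2) = 8 = ψ(7) with 2 ≠ 7, so ψ is not injective, hence not bijective.
The image of ψ is {1, 2, 4, 5, 6, 8, 9}, which has 7 elements.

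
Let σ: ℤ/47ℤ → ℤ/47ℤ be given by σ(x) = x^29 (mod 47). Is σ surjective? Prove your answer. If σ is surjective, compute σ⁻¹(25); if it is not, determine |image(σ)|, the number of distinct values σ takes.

8

Since 47 is prime, the nonzero elements of ℤ/47ℤ form a cyclic group of order 46.
As gcd(29, 46) = 1, raising to the 29th power is a bijection on this group: if a^29 ≡ b^29 then (ab^{−1})^29 = 1, and the only element of order dividing gcd(29, 46) = 1 is 1, so a = b.
With σ(0) = 0 this makes σ injective on all of ℤ/47ℤ, hence bijective (finite equal-size domain and codomain). In particular σ is surjective.
Since σ is surjective, we find the preimage of 25. The inverse of x ↦ x^29 on (ℤ/47ℤ)^× is x ↦ x^27, because 29·27 = 783 = 17·46 + 1 ≡ 1 (mod 46) and x^{46} = 1 for x ≠ 0 (Fermat). So σ⁻¹(25) = 25^27 mod 47.
Repeated squaring mod 47: 25^1 ≡ 25, 25^2 ≡ 25² = 625 ≡ 14, 25^4 ≡ 14² = 196 ≡ 8, 25^8 ≡ 8² = 64 ≡ 17, 25^16 ≡ 17² = 289 ≡ 7. Since 27 = 16 + 8 + 2 + 1, 25^27 ≡ 7·17·14·25: 7·17 = 119 ≡ 25, then 25·14 = 350 ≡ 21, then 21·25 = 525 ≡ 8. So 25^27 ≡ 8 (mod 47).
Hence σ⁻¹(25) = 8.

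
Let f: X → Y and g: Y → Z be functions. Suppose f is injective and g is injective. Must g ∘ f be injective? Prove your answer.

injective

Suppose (g ∘ f)(s) = (g ∘ f)(t), i.e. g(f(s)) = g(f(t)).
Since g is injective, f(s) = f(t). Since f is injective, s = t. Hence g ∘ f is injective.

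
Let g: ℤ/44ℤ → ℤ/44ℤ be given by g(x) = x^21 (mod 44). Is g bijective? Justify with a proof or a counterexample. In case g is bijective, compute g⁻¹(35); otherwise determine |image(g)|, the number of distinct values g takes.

33

g(0) = 0^21 = 0.
g(22): Repeated squaring mod 44: 22^1 ≡ 22, 22^2 ≡ 22² = 484 ≡ 0, 22^4 ≡ 0² = 0, 22^8 ≡ 0² = 0, 22^16 ≡ 0² = 0. Since 21 = 16 + 4 + 1, 22^21 ≡ 0·0·22: 0·0 = 0, then 0·22 = 0. So 22^21 ≡ 0 (mod 44).
So g(0) = g(22) = 0 while 0 ≠ 22, hence g is not injective, hence not bijective.
Since g is not bijective, we determine |image(g)|. Computing x^21 mod 44 for each x (by repeated squaring, reducing mod 44 at every step), the values g(0), g(1), …, g(43) are: 0, 1, 24, 3, 4, 5, 28, 7, 8, 9, 32, 11, 12, 13, 36, 15, 16, 17, 40, 19, 20, 21, 0, 23, 24, 25, 4, 27, 28, 29, 8, 31, 32, 33, 12, 35, 36, 37, 16, 39, 40, 41, 20, 43.
The distinct values are {0, 1, 3, 4, 5, 7, 8, 9, 11, 12, 13, 15, 16, 17, 19, 20, 21, 23, 24, 25, 27, 28, 29, 31, 32, 33, 35, 36, 37, 39, 40, 41, 43}; there are 33 of them.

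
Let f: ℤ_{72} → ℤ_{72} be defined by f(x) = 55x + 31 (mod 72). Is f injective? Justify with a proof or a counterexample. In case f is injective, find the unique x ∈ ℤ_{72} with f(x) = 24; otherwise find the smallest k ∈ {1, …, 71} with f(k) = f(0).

Suppose f(x_1) = f(x_2) in ℤ_{72}. Then 55x_1 + 31 ≡ 55x_2 + 31 (mod 72), thus 55(x_1 − x_2) ≡ 0 (mod 72).
Since gcd(55, 72) = 1, 55 is invertible modulo 72, so x_1 − x_2 ≡ 0 (mod 72), i.e. x_1 = x_2.
Therefore f is injective.
We now compute 55⁻¹ mod 72 explicitly. Euclid's algorithm: 72 = 1·55 + 17, 55 = 3·17 + 4, 17 = 4·4 + 1; back-substituting gives 1 = 55·55 − 42·72, so 55⁻¹ ≡ 55 (mod 72).
Since f is injective, we find f⁻¹(24): we need 55x ≡ 24 − 31 ≡ 65 (mod 72). Using 55⁻¹ = 55: x ≡ 55·65 = 3575 = 49·72 + 47, so x = 47.
Check: f(47) = 55·47 + 31 = 2616 = 36·72 + 24 ≡ 24 (mod 72).

47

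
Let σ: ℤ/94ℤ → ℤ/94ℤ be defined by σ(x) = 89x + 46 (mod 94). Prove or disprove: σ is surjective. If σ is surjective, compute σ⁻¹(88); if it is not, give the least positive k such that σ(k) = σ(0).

Since gcd(89, 94) = 1, 89 is invertible modulo 94. Euclid's algorithm: 94 = 1·89 + 5, 89 = 17·5 + 4, 5 = 1·4 + 1; back-substituting gives 1 = 75·89 − 71·94, so 89⁻¹ ≡ 75 (mod 94).
For any y ∈ ℤ/94ℤ, x = 75(y − 46) mod 94 satisfies σ(x) = 89·75(y − 46) + 46 ≡ y (since 89·75 ≡ 1 mod 94). So every y has a preimage.
Thus σ is surjective.
Since σ is surjective, we find σ⁻¹(88): we need 89x ≡ 88 − 46 ≡ 42 (mod 94). Using 89⁻¹ = 75: x ≡ 75·42 = 3150 = 33·94 + 48, so x = 48.
Check: σ(48) = 89·48 + 46 = 4318 = 45·94 + 88 ≡ 88 (mod 94).

48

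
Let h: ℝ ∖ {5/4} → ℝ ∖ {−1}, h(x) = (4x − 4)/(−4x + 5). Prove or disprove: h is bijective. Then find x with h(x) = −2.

3/2

Suppose h(a) = h(b). Cross-multiplying: (4a − 4)(−4b + 5) = (4b − 4)(−4a + 5).
Expanding both sides and cancelling the symmetric terms leaves 4·(a − b) = 0. Since 4 ≠ 0, a = b. Hence h is injective.
For any y ≠ −1, solving y(−4x + 5) = 4x − 4 for x gives a well-defined x ≠ 5/4. So h is surjective.
Hence h is bijective.
Solving h(x) = −2: cross-multiplying gives 4x − 4 = −2(−4x + 5), which rearranges to −4x = −6, so x = 3/2.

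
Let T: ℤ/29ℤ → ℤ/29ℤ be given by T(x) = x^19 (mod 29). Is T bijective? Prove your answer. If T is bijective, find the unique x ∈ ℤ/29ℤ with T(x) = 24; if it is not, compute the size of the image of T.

20

Since 29 is prime, the nonzero elements of ℤ/29ℤ form a cyclic group of order 28.
As gcd(19, 28) = 1, raising to the 19th power is a bijection on this group: if a^19 ≡ b^19 then (ab^{−1})^19 = 1, and the only element of order dividing gcd(19, 28) = 1 is 1, so a = b.
With T(0) = 0 this makes T injective on all of ℤ/29ℤ, hence bijective (finite equal-size domain and codomain). In particular T is bijective.
Since T is bijective, we find the preimage of 24. The inverse of x ↦ x^19 on (ℤ/29ℤ)^× is x ↦ x^3, because 19·3 = 57 = 2·28 + 1 ≡ 1 (mod 28) and x^{28} = 1 for x ≠ 0 (Fermat). So T⁻¹(24) = 24^3 mod 29.
Repeated squaring mod 29: 24^1 ≡ 24, 24^2 ≡ 24² = 576 ≡ 25. Since 3 = 2 + 1, 24^3 ≡ 25·24: 25·24 = 600 ≡ 20. So 24^3 ≡ 20 (mod 29).
Hence T⁻¹(24) = 20.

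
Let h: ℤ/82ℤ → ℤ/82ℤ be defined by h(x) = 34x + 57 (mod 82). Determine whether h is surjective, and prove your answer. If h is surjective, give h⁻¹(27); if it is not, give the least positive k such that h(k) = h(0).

Since gcd(34, 82) = 2, we have 34x ≡ 0 (mod 2) for all x, so h(x) ≡ 1 (mod 2).
But 0 ≢ 1 (mod 2), so 0 ∈ ℤ/82ℤ has no preimage. So h is not surjective.
Since h is not surjective, we find the least positive k with h(k) = h(0): this means 34k ≡ 0 (mod 82), i.e. 82 ∣ 34k. Since gcd(34, 82) = 2, dividing through by 2 this holds exactly when 41 ∣ 17k, and as gcd(17, 41) = 1, exactly when 41 ∣ k.
The smallest positive such k is 41.

41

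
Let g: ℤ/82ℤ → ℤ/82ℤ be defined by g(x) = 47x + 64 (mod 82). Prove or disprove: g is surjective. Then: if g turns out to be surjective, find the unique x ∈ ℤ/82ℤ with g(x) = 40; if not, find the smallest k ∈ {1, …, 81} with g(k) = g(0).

Since gcd(47, 82) = 1, 47 is invertible modulo 82. Euclid's algorithm: 82 = 1·47 + 35, 47 = 1·35 + 12, 35 = 2·12 + 11, 12 = 1·11 + 1; back-substituting gives 1 = 7·47 − 4·82, so 47⁻¹ ≡ 7 (mod 82).
Then y ↦ 7(y − 64) is a two-sided inverse to g, so every y ∈ ℤ/82ℤ has a preimage.
So g is surjective.
Since g is surjective, we compute g⁻¹(40): solve 47x + 64 ≡ 40 (mod 82), i.e. 47x ≡ 58 (mod 82).
Multiplying by 47⁻¹ = 7 gives x ≡ 7·58 = 406 = 4·82 + 78 ≡ 78 (mod 82).
Check: g(78) = 47·78 + 64 = 3730 = 45·82 + 40 ≡ 40 (mod 82).

78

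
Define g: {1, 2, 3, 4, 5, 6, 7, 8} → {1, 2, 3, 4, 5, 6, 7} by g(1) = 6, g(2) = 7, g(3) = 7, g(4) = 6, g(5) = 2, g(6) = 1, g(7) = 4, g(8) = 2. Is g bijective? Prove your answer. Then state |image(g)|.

5

g(2) = 7 = g(3) with 2 ≠ 3, so g is not injective, hence not bijective.
The image of g is {1, 2, 4, 6, 7}, which has 5 elements.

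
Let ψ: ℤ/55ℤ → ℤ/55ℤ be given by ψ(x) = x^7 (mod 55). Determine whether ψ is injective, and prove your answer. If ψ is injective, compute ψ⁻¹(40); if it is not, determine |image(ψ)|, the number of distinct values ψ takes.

Computing x^7 mod 55 for each x (by repeated squaring, reducing mod 55 at every step), the values ψ(0), ψ(1), …, ψ(54) are: 0, 1, 18, 42, 49, 25, 41, 28, 2, 4, 10, 11, 23, 7, 9, 5, 36, 8, 17, 24, 15, 21, 33, 12, 29, 20, 16, 3, 52, 39, 35, 26, 43, 22, 34, 40, 31, 38, 47, 19, 50, 46, 48, 32, 44, 45, 51, 53, 27, 14, 30, 6, 13, 37, 54.
Every element of ℤ/55ℤ appears exactly once in this list, so ψ is a bijection, and in particular injective.
Since ψ is injective, we read off the preimage of 40 from the same table: ψ(35) = 40, so ψ⁻¹(40) = 35.

35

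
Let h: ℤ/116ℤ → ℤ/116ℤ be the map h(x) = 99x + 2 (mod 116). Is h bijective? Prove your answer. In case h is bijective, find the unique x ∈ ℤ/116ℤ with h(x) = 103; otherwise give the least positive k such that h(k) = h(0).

35

Recall: injectivity means: for all s, t in the domain, h(s) = h(t) implies s = t.
If h(s) = h(t), then 99s ≡ 99t (mod 116). Because gcd(99, 116) = 1, we may cancel 99 to get s ≡ t (mod 116).
We now compute 99⁻¹ mod 116 explicitly. Euclid's algorithm: 116 = 1·99 + 17, 99 = 5·17 + 14, 17 = 1·14 + 3, 14 = 4·3 + 2, 3 = 1·2 + 1; back-substituting gives 1 = 75·99 − 64·116, so 99⁻¹ ≡ 75 (mod 116).
For any y ∈ ℤ/116ℤ, x = 75(y − 2) mod 116 satisfies h(x) = 99·75(y − 2) + 2 ≡ y (since 99·75 ≡ 1 mod 116). So every y has a preimage.
Therefore h is bijective.
Since h is bijective, we compute h⁻¹(103): solve 99x + 2 ≡ 103 (mod 116), i.e. 99x ≡ 101 (mod 116).
Multiplying by 99⁻¹ = 75 gives x ≡ 75·101 = 7575 = 65·116 + 35 ≡ 35 (mod 116).
Check: h(35) = 99·35 + 2 = 3467 = 29·116 + 103 ≡ 103 (mod 116).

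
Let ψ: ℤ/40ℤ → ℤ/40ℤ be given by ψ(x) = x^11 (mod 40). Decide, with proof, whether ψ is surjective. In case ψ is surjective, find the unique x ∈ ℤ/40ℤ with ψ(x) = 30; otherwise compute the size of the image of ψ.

ψ(0) = 0^11 = 0.
ψ(10): Repeated squaring mod 40: 10^1 ≡ 10, 10^2 ≡ 10² = 100 ≡ 20, 10^4 ≡ 20² = 400 ≡ 0, 10^8 ≡ 0² = 0. Since 11 = 8 + 2 + 1, 10^11 ≡ 0·20·10: 0·20 = 0, then 0·10 = 0. So 10^11 ≡ 0 (mod 40).
So ψ(0) = ψ(10) = 0 while 0 ≠ 10, so ψ is not injective.
A non-injective map from the 40-element set ℤ/40ℤ to itself takes at most 39 distinct values, so it cannot be surjective. So ψ is not surjective.
Since ψ is not surjective, we determine |image(ψ)|. Computing x^11 mod 40 for each x (by repeated squaring, reducing mod 40 at every step), the values ψ(0), ψ(1), …, ψ(39) are: 0, 1, 8, 27, 24, 5, 16, 23, 32, 9, 0, 11, 8, 37, 24, 15, 16, 33, 32, 19, 0, 21, 8, 7, 24, 25, 16, 3, 32, 29, 0, 31, 8, 17, 24, 35, 16, 13, 32, 39.
The distinct values are {0, 1, 3, 5, 7, 8, 9, 11, 13, 15, 16, 17, 19, 21, 23, 24, 25, 27, 29, 31, 32, 33, 35, 37, 39}; there are 25 of them.

25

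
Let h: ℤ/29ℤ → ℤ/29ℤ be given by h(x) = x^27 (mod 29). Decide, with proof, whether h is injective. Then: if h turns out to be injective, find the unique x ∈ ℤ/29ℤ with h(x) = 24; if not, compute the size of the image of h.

23

Since 29 is prime, the nonzero elements of ℤ/29ℤ form a cyclic group of order 28.
As gcd(27, 28) = 1, raising to the 27th power is a bijection on this group: if s^27 ≡ t^27 then (st^{−1})^27 = 1, and the only element of order dividing gcd(27, 28) = 1 is 1, so s = t.
With h(0) = 0 this makes h injective on all of ℤ/29ℤ, hence bijective (finite equal-size domain and codomain). In particular h is injective.
Since h is injective, we find the preimage of 24. The inverse of x ↦ x^27 on (ℤ/29ℤ)^× is x ↦ x^27, because 27·27 = 729 = 26·28 + 1 ≡ 1 (mod 28) and x^{28} = 1 for x ≠ 0 (Fermat). So h⁻¹(24) = 24^27 mod 29.
Repeated squaring mod 29: 24^1 ≡ 24, 24^2 ≡ 24² = 576 ≡ 25, 24^4 ≡ 25² = 625 ≡ 16, 24^8 ≡ 16² = 256 ≡ 24, 24^16 ≡ 24² = 576 ≡ 25. Since 27 = 16 + 8 + 2 + 1, 24^27 ≡ 25·24·25·24: 25·24 = 600 ≡ 20, then 20·25 = 500 ≡ 7, then 7·24 = 168 ≡ 23. So 24^27 ≡ 23 (mod 29).
Hence h⁻¹(24) = 23.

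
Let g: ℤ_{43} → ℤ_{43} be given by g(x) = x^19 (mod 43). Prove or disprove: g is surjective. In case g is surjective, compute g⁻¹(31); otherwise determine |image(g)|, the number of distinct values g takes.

38

Since 43 is prime, the nonzero elements of ℤ_{43} form a cyclic group of order 42.
As gcd(19, 42) = 1, raising to the 19th power is a bijection on this group: if u^19 ≡ v^19 then (uv^{−1})^19 = 1, and the only element of order dividing gcd(19, 42) = 1 is 1, so u = v.
With g(0) = 0 this makes g injective on all of ℤ_{43}, hence bijective (finite equal-size domain and codomain). In particular g is surjective.
Since g is surjective, we find the preimage of 31. The inverse of x ↦ x^19 on (ℤ_{43})^× is x ↦ x^31, because 19·31 = 589 = 14·42 + 1 ≡ 1 (mod 42) and x^{42} = 1 for x ≠ 0 (Fermat). So g⁻¹(31) = 31^31 mod 43.
Repeated squaring mod 43: 31^1 ≡ 31, 31^2 ≡ 31² = 961 ≡ 15, 31^4 ≡ 15² = 225 ≡ 10, 31^8 ≡ 10² = 100 ≡ 14, 31^16 ≡ 14² = 196 ≡ 24. Since 31 = 16 + 8 + 4 + 2 + 1, 31^31 ≡ 24·14·10·15·31: 24·14 = 336 ≡ 35, then 35·10 = 350 ≡ 6, then 6·15 = 90 ≡ 4, then 4·31 = 124 ≡ 38. So 31^31 ≡ 38 (mod 43).
Hence g⁻¹(31) = 38.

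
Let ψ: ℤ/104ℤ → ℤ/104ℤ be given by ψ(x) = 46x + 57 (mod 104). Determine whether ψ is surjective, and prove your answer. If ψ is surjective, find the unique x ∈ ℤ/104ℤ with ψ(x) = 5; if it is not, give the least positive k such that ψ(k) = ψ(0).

Since gcd(46, 104) = 2, we have 46x ≡ 0 (mod 2) for all x, so ψ(x) ≡ 1 (mod 2).
But 0 ≢ 1 (mod 2), so 0 ∈ ℤ/104ℤ has no preimage. So ψ is not surjective.
Since ψ is not surjective, we find the least positive k with ψ(k) = ψ(0): this means 46k ≡ 0 (mod 104), i.e. 104 ∣ 46k. Since gcd(46, 104) = 2, dividing through by 2 this holds exactly when 52 ∣ 23k, and as gcd(23, 52) = 1, exactly when 52 ∣ k.
The smallest positive such k is 52.

52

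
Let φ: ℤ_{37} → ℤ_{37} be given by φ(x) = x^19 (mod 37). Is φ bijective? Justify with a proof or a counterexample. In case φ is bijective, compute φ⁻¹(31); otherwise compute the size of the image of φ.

6

Since 37 is prime, the nonzero elements of ℤ_{37} form a cyclic group of order 36.
As gcd(19, 36) = 1, raising to the 19th power is a bijection on this group: if x_1^19 ≡ x_2^19 then (x_1x_2^{−1})^19 = 1, and the only element of order dividing gcd(19, 36) = 1 is 1, so x_1 = x_2.
With φ(0) = 0 this makes φ injective on all of ℤ_{37}, hence bijective (finite equal-size domain and codomain). In particular φ is bijective.
Since φ is bijective, we find the preimage of 31. The inverse of x ↦ x^19 on (ℤ_{37})^× is x ↦ x^19, because 19·19 = 361 = 10·36 + 1 ≡ 1 (mod 36) and x^{36} = 1 for x ≠ 0 (Fermat). So φ⁻¹(31) = 31^19 mod 37.
Repeated squaring mod 37: 31^1 ≡ 31, 31^2 ≡ 31² = 961 ≡ 36, 31^4 ≡ 36² = 1296 ≡ 1, 31^8 ≡ 1² = 1, 31^16 ≡ 1² = 1. Since 19 = 16 + 2 + 1, 31^19 ≡ 1·36·31: 1·36 = 36, then 36·31 = 1116 ≡ 6. So 31^19 ≡ 6 (mod 37).
Hence φ⁻¹(31) = 6.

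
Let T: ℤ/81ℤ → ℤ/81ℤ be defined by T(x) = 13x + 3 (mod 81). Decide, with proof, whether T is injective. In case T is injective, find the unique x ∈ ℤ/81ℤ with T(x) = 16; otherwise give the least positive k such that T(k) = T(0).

If T(a) = T(b), then 13a ≡ 13b (mod 81). Because gcd(13, 81) = 1, we may cancel 13 to get a ≡ b (mod 81).
Therefore T is injective.
We now compute 13⁻¹ mod 81 explicitly. Euclid's algorithm: 81 = 6·13 + 3, 13 = 4·3 + 1; back-substituting gives 1 = 25·13 − 4·81, so 13⁻¹ ≡ 25 (mod 81).
Since T is injective, we compute T⁻¹(16): solve 13x + 3 ≡ 16 (mod 81), i.e. 13x ≡ 13 (mod 81).
Multiplying by 13⁻¹ = 25 gives x ≡ 25·13 = 325 = 4·81 + 1 ≡ 1 (mod 81).
Check: T(1) = 13·1 + 3 = 16 ≡ 16 (mod 81).

1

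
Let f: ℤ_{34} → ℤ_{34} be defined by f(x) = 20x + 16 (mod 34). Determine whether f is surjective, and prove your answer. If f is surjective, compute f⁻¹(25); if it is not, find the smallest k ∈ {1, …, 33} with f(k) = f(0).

17

By definition, f is surjective if every y in the codomain equals f(x) for some x in the domain.
Since gcd(20, 34) = 2, we have 20x ≡ 0 (mod 2) for all x, so f(x) ≡ 0 (mod 2).
But 1 ≢ 0 (mod 2), so 1 ∈ ℤ_{34} has no preimage. So f is not surjective.
Since f is not surjective, we find the least positive k with f(k) = f(0): this means 20k ≡ 0 (mod 34), i.e. 34 ∣ 20k. Since gcd(20, 34) = 2, dividing through by 2 this holds exactly when 17 ∣ 10k, and as gcd(10, 17) = 1, exactly when 17 ∣ k.
The smallest positive such k is 17.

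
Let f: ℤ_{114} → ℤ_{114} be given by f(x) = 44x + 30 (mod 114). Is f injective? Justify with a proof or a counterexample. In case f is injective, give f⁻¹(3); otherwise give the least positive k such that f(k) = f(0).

57

We have gcd(44, 114) = 2 > 1. Taking x_1 = 0 and x_2 = 57: f(0) = 30 and f(57) = 44·57 + 30 = 2538 ≡ 30 (mod 114).
So f(0) = f(57) while 0 ≠ 57, so f is not injective.
Since f is not injective, we find the least positive k with f(k) = f(0): this means 44k ≡ 0 (mod 114), i.e. 114 ∣ 44k. Since gcd(44, 114) = 2, dividing through by 2 this holds exactly when 57 ∣ 22k, and as gcd(22, 57) = 1, exactly when 57 ∣ k.
The smallest positive such k is 57.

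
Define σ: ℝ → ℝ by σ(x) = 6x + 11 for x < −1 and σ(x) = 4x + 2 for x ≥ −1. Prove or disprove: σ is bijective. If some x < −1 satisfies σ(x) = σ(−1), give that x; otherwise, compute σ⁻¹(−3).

Both pieces are strictly increasing (slopes 6 and 4), so each is injective on its own interval.
The left piece maps (−∞, −1) onto (−∞, 5); the right piece maps [−1, ∞) onto [−2, ∞).
These images overlap. In particular σ(−1) = −2 (right piece), and solving 6x + 11 = −2 on the left piece gives x = −13/6 < −1.
So σ(−13/6) = σ(−1) with −13/6 ≠ −1, and σ is not injective, hence not bijective. This x = −13/6 is the requested value below −1.

-13/6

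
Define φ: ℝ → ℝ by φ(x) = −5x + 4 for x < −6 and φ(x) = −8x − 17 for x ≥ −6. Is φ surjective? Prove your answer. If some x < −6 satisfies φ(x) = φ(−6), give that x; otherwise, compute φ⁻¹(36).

-32/5

Both pieces are strictly decreasing (slopes −5 and −8), so each is injective on its own interval.
The left piece maps (−∞, −6) onto (34, ∞); the right piece maps [−6, ∞) onto (−∞, 31].
The union (34, ∞) ∪ (−∞, 31] omits the interval between 34 and 31; in particular 34 has no preimage. So φ is not surjective.
Because the two images are disjoint, no x < −6 has φ(x) = φ(−6), so we compute φ⁻¹(36): 36 lies in (34, ∞), so solve −5x + 4 = 36: x = (36 − 4)/(−5) = −32/5.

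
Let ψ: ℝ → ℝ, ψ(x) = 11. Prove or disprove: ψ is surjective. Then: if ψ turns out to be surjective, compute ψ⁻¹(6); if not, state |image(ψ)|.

1

ψ(x) = 11 for all x, so 12 has no preimage and ψ is not surjective.
Since ψ is not surjective, we state |image(ψ)|: the image of ψ is {11}, which has 1 element.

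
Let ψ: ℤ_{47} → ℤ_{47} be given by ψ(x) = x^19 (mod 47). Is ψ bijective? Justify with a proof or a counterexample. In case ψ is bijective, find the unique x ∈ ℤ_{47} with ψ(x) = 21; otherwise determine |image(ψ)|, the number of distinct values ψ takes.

Since 47 is prime, the nonzero elements of ℤ_{47} form a cyclic group of order 46.
As gcd(19, 46) = 1, raising to the 19th power is a bijection on this group: if u^19 ≡ v^19 then (uv^{−1})^19 = 1, and the only element of order dividing gcd(19, 46) = 1 is 1, so u = v.
With ψ(0) = 0 this makes ψ injective on all of ℤ_{47}, hence bijective (finite equal-size domain and codomain). In particular ψ is bijective.
Since ψ is bijective, we find the preimage of 21. The inverse of x ↦ x^19 on (ℤ_{47})^× is x ↦ x^17, because 19·17 = 323 = 7·46 + 1 ≡ 1 (mod 46) and x^{46} = 1 for x ≠ 0 (Fermat). So ψ⁻¹(21) = 21^17 mod 47.
Repeated squaring mod 47: 21^1 ≡ 21, 21^2 ≡ 21² = 441 ≡ 18, 21^4 ≡ 18² = 324 ≡ 42, 21^8 ≡ 42² = 1764 ≡ 25, 21^16 ≡ 25² = 625 ≡ 14. Since 17 = 16 + 1, 21^17 ≡ 14·21: 14·21 = 294 ≡ 12. So 21^17 ≡ 12 (mod 47).
Hence ψ⁻¹(21) = 12.

12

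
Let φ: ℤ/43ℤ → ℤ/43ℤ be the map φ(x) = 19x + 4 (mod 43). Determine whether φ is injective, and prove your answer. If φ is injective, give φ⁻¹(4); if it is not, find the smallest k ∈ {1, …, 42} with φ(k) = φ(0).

Suppose φ(s) = φ(t) in ℤ/43ℤ. Then 19s + 4 ≡ 19t + 4 (mod 43), therefore 19(s − t) ≡ 0 (mod 43).
Since gcd(19, 43) = 1, 19 is invertible modulo 43, thus s − t ≡ 0 (mod 43), i.e. s = t.
Therefore φ is injective.
We now compute 19⁻¹ mod 43 explicitly. Euclid's algorithm: 43 = 2·19 + 5, 19 = 3·5 + 4, 5 = 1·4 + 1; back-substituting gives 1 = 34·19 − 15·43, so 19⁻¹ ≡ 34 (mod 43).
Since φ is injective, we compute φ⁻¹(4): solve 19x + 4 ≡ 4 (mod 43), i.e. 19x ≡ 0 (mod 43).
Multiplying by 19⁻¹ = 34 gives x ≡ 34·0 = 0 ≡ 0 (mod 43).
Check: φ(0) = 19·0 + 4 = 4 ≡ 4 (mod 43).

0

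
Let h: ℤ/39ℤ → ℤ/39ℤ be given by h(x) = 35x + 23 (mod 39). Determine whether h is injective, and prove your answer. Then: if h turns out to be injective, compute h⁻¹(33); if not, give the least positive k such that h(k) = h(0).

17

Suppose h(s) = h(t) in ℤ/39ℤ. Then 35s + 23 ≡ 35t + 23 (mod 39), therefore 35(s − t) ≡ 0 (mod 39).
Since gcd(35, 39) = 1, 35 is invertible modulo 39, thus s − t ≡ 0 (mod 39), i.e. s = t.
Hence h is injective.
We now compute 35⁻¹ mod 39 explicitly. Euclid's algorithm: 39 = 1·35 + 4, 35 = 8·4 + 3, 4 = 1·3 + 1; back-substituting gives 1 = 29·35 − 26·39, so 35⁻¹ ≡ 29 (mod 39).
Since h is injective, we find h⁻¹(33): we need 35x ≡ 33 − 23 ≡ 10 (mod 39). Using 35⁻¹ = 29: x ≡ 29·10 = 290 = 7·39 + 17, so x = 17.
Check: h(17) = 35·17 + 23 = 618 = 15·39 + 33 ≡ 33 (mod 39).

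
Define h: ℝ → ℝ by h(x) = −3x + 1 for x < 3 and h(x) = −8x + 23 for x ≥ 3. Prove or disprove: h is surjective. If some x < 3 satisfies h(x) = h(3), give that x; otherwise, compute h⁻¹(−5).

Both pieces are strictly decreasing (slopes −3 and −8), so each is injective on its own interval.
The left piece maps (−∞, 3) onto (−8, ∞); the right piece maps [3, ∞) onto (−∞, −1].
The union (−8, ∞) ∪ (−∞, −1] covers ℝ, so h is surjective.
For the follow-up: the images overlap, so an x < 3 with h(x) = h(3) exists. h(3) = −1; solving −3x + 1 = −1 for x < 3 gives x = (−1 − 1)/(−3) = 2/3.

2/3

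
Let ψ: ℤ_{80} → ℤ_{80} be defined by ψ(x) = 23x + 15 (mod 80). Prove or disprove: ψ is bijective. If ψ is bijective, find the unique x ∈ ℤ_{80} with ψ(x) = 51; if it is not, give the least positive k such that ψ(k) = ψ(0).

By definition, ψ is injective if ψ(u) = ψ(v) implies u = v.
If ψ(u) = ψ(v), then 23u ≡ 23v (mod 80). Because gcd(23, 80) = 1, we may cancel 23 to get u ≡ v (mod 80).
We now compute 23⁻¹ mod 80 explicitly. Euclid's algorithm: 80 = 3·23 + 11, 23 = 2·11 + 1; back-substituting gives 1 = 7·23 − 2·80, so 23⁻¹ ≡ 7 (mod 80).
Then y ↦ 7(y − 15) is a two-sided inverse to ψ, so every y ∈ ℤ_{80} has a preimage.
Therefore ψ is bijective.
Since ψ is bijective, we find ψ⁻¹(51): we need 23x ≡ 51 − 15 ≡ 36 (mod 80). Using 23⁻¹ = 7: x ≡ 7·36 = 252 = 3·80 + 12, so x = 12.
Check: ψ(12) = 23·12 + 15 = 291 = 3·80 + 51 ≡ 51 (mod 80).

12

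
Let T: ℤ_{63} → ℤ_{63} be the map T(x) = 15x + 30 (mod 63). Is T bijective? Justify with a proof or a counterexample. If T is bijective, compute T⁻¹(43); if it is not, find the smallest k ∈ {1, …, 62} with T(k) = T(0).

By definition, injectivity means: for all u, v in the domain, T(u) = T(v) implies u = v.
We have gcd(15, 63) = 3 > 1. Taking u = 0 and v = 21: T(0) = 30 and T(21) = 15·21 + 30 = 345 ≡ 30 (mod 63).
So T(0) = T(21) while 0 ≠ 21, thus T is not injective, hence not bijective.
Since T is not bijective, we find the least positive k with T(k) = T(0): this means 15k ≡ 0 (mod 63), i.e. 63 ∣ 15k. Since gcd(15, 63) = 3, dividing through by 3 this holds exactly when 21 ∣ 5k, and as gcd(5, 21) = 1, exactly when 21 ∣ k.
The smallest positive such k is 21.

21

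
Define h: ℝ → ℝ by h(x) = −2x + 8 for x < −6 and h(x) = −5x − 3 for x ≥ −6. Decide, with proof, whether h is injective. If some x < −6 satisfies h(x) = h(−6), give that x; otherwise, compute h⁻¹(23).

Both pieces are strictly decreasing (slopes −2 and −5), so each is injective on its own interval.
The left piece maps (−∞, −6) onto (20, ∞); the right piece maps [−6, ∞) onto (−∞, 27].
These images overlap. In particular h(−6) = 27 (right piece), and solving −2x + 8 = 27 on the left piece gives x = −19/2 < −6.
So h(−19/2) = h(−6) with −19/2 ≠ −6, and h is not injective. This x = −19/2 is the requested value below −6.

-19/2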